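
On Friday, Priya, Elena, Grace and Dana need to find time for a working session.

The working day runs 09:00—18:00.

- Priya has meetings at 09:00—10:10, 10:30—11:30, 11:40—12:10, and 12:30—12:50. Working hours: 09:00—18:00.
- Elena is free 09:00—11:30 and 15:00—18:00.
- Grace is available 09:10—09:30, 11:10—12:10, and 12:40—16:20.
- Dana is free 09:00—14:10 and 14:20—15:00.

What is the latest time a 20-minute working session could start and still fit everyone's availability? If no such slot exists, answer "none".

Priya free within 09:00–18:00: 10:10–10:30, 11:30–11:40, 12:10–12:30, 12:50–18:00.
Priya ∩ Elena: 10:10–10:30, 15:00–18:00.
Priya ∩ Elena ∩ Grace: 15:00–16:20.
Priya ∩ Elena ∩ Grace ∩ Dana: (none).
Windows ≥ 20 min: (none).

none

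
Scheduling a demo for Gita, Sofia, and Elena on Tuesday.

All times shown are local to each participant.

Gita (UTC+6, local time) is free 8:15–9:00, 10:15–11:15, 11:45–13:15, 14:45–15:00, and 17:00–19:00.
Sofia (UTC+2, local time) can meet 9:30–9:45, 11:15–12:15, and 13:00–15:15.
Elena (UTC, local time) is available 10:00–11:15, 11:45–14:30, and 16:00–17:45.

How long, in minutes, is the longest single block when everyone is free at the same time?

Gita → UTC: 02:15–03:00, 04:15–05:15, 05:45–07:15, 08:45–09:00, 11:00–13:00.
Sofia → UTC: 07:30–07:45, 09:15–10:15, 11:00–13:15.
Elena → UTC: 10:00–11:15, 11:45–14:30, 16:00–17:45.
Gita ∩ Sofia: 11:00–13:00.
Gita ∩ Sofia ∩ Elena: 11:00–11:15, 11:45–13:00.
Common window lengths: 15, 75 min; longest is 75.

75 minutes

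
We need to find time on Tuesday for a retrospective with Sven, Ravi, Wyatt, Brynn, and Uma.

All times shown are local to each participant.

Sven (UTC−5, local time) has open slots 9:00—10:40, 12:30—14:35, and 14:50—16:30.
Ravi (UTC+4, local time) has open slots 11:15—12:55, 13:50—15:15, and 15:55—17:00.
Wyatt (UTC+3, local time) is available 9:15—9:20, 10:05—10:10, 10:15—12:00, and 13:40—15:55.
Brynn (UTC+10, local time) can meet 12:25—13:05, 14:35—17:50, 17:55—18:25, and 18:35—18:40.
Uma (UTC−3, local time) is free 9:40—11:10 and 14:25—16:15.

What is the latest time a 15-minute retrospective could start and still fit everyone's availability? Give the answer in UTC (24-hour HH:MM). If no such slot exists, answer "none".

none

Sven → UTC: 14:00–15:40, 17:30–19:35, 19:50–21:30.
Ravi → UTC: 07:15–08:55, 09:50–11:15, 11:55–13:00.
Wyatt → UTC: 06:15–06:20, 07:05–07:10, 07:15–09:00, 10:40–12:55.
Brynn → UTC: 02:25–03:05, 04:35–07:50, 07:55–08:25, 08:35–08:40.
Uma → UTC: 12:40–14:10, 17:25–19:15.
Sven ∩ Ravi: (none).
Sven ∩ Ravi ∩ Wyatt: (none).
Sven ∩ Ravi ∩ Wyatt ∩ Brynn: (none).
Sven ∩ Ravi ∩ Wyatt ∩ Brynn ∩ Uma: (none).
Windows ≥ 15 min: (none).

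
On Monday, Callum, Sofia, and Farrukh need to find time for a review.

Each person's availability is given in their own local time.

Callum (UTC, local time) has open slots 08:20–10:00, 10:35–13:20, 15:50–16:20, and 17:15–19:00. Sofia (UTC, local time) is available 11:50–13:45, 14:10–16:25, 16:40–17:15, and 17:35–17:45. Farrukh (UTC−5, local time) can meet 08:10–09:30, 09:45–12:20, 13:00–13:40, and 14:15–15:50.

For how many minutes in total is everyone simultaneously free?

Callum → UTC: 08:20–10:00, 10:35–13:20, 15:50–16:20, 17:15–19:00.
Sofia → UTC: 11:50–13:45, 14:10–16:25, 16:40–17:15, 17:35–17:45.
Farrukh → UTC: 13:10–14:30, 14:45–17:20, 18:00–18:40, 19:15–20:50.
Callum ∩ Sofia: 11:50–13:20, 15:50–16:20, 17:35–17:45.
Callum ∩ Sofia ∩ Farrukh: 13:10–13:20, 15:50–16:20.
Total common minutes: 10 + 30 = 40.

40 minutes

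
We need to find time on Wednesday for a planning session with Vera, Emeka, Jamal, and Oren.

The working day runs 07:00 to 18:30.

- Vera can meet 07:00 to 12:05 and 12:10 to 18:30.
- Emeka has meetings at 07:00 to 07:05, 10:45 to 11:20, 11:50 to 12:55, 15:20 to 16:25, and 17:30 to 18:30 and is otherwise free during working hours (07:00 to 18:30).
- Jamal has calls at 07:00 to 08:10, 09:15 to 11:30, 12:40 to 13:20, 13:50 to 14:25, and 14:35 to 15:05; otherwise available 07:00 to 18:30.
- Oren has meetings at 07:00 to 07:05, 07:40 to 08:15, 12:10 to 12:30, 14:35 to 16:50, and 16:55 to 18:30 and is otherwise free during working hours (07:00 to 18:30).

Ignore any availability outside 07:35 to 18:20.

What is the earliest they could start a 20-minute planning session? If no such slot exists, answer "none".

Emeka free within 07:00–18:30: 07:05–10:45, 11:20–11:50, 12:55–15:20, 16:25–17:30.
Jamal free within 07:00–18:30: 08:10–09:15, 11:30–12:40, 13:20–13:50, 14:25–14:35, 15:05–18:30.
Oren free within 07:00–18:30: 07:05–07:40, 08:15–12:10, 12:30–14:35, 16:50–16:55.
Vera ∩ Emeka: 07:05–10:45, 11:20–11:50, 12:55–15:20, 16:25–17:30.
Vera ∩ Emeka ∩ Jamal: 08:10–09:15, 11:30–11:50, 13:20–13:50, 14:25–14:35, 15:05–15:20, 16:25–17:30.
Vera ∩ Emeka ∩ Jamal ∩ Oren: 08:15–09:15, 11:30–11:50, 13:20–13:50, 14:25–14:35, 16:50–16:55.
Restricted to 07:35–18:20: 08:15–09:15, 11:30–11:50, 13:20–13:50, 14:25–14:35, 16:50–16:55.
Windows ≥ 20 min: 08:15–09:15, 11:30–11:50, 13:20–13:50.
Earliest such window starts at 08:15.

08:15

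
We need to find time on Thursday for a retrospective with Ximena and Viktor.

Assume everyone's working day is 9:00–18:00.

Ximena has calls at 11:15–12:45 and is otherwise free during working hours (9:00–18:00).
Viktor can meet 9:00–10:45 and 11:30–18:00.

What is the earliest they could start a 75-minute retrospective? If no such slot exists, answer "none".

Ximena free within 09:00–18:00: 09:00–11:15, 12:45–18:00.
Ximena ∩ Viktor: 09:00–10:45, 12:45–18:00.
Windows ≥ 75 min: 09:00–10:45, 12:45–18:00.
Earliest such window starts at 09:00.

09:00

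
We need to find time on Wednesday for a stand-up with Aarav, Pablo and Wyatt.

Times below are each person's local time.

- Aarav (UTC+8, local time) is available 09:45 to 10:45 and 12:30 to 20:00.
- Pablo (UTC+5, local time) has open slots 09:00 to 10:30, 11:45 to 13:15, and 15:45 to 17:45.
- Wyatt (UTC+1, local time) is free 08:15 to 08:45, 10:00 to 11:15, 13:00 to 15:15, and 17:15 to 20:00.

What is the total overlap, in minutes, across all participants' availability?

Aarav → UTC: 01:45–02:45, 04:30–12:00.
Pablo → UTC: 04:00–05:30, 06:45–08:15, 10:45–12:45.
Wyatt → UTC: 07:15–07:45, 09:00–10:15, 12:00–14:15, 16:15–19:00.
Aarav ∩ Pablo: 04:30–05:30, 06:45–08:15, 10:45–12:00.
Aarav ∩ Pablo ∩ Wyatt: 07:15–07:45.
Total common minutes: 30.

30 minutes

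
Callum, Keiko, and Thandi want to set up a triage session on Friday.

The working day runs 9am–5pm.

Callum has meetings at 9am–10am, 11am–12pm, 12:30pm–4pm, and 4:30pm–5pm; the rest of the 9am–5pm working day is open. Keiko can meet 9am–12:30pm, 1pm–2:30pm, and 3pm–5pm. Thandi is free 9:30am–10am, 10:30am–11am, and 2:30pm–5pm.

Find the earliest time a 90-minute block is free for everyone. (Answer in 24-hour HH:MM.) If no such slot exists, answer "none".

Callum free within 09:00–17:00: 10:00–11:00, 12:00–12:30, 16:00–16:30.
Callum ∩ Keiko: 10:00–11:00, 12:00–12:30, 16:00–16:30.
Callum ∩ Keiko ∩ Thandi: 10:30–11:00, 16:00–16:30.
Windows ≥ 90 min: (none).

none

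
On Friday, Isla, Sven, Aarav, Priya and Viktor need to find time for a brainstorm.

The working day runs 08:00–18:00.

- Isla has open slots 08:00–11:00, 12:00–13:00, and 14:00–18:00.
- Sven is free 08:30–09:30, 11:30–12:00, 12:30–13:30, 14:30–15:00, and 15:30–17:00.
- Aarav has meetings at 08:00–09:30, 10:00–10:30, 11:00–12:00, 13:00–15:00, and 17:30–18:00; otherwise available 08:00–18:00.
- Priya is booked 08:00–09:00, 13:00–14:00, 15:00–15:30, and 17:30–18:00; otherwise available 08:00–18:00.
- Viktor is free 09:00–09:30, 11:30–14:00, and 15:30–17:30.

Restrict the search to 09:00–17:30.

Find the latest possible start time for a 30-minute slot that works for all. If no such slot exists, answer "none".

Aarav free within 08:00–18:00: 09:30–10:00, 10:30–11:00, 12:00–13:00, 15:00–17:30.
Priya free within 08:00–18:00: 09:00–13:00, 14:00–15:00, 15:30–17:30.
Isla ∩ Sven: 08:30–09:30, 12:30–13:00, 14:30–15:00, 15:30–17:00.
Isla ∩ Sven ∩ Aarav: 12:30–13:00, 15:30–17:00.
Isla ∩ Sven ∩ Aarav ∩ Priya: 12:30–13:00, 15:30–17:00.
Isla ∩ Sven ∩ Aarav ∩ Priya ∩ Viktor: 12:30–13:00, 15:30–17:00.
Restricted to 09:00–17:30: 12:30–13:00, 15:30–17:00.
Windows ≥ 30 min: 12:30–13:00, 15:30–17:00.
Latest start in the last window 15:30–17:00 is 17:00 − 30 min = 16:30.

16:30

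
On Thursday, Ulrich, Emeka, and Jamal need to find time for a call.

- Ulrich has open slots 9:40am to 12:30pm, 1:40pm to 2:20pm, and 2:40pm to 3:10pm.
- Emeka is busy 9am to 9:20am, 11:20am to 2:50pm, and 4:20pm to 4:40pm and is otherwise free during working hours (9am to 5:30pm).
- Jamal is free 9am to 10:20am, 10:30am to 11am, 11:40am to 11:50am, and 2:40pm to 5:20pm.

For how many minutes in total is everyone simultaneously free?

Emeka free within 09:00–17:30: 09:20–11:20, 14:50–16:20, 16:40–17:30.
Ulrich ∩ Emeka: 09:40–11:20, 14:50–15:10.
Ulrich ∩ Emeka ∩ Jamal: 09:40–10:20, 10:30–11:00, 14:50–15:10.
Total common minutes: 40 + 30 + 20 = 90.

90 minutes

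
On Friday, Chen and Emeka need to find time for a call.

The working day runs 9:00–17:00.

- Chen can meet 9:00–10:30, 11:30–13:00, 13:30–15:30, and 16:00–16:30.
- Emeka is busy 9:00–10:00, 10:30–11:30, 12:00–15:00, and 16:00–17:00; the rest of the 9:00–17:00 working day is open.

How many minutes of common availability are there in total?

90 minutes

Emeka free within 09:00–17:00: 10:00–10:30, 11:30–12:00, 15:00–16:00.
Chen ∩ Emeka: 10:00–10:30, 11:30–12:00, 15:00–15:30.
Total common minutes: 30 + 30 + 30 = 90.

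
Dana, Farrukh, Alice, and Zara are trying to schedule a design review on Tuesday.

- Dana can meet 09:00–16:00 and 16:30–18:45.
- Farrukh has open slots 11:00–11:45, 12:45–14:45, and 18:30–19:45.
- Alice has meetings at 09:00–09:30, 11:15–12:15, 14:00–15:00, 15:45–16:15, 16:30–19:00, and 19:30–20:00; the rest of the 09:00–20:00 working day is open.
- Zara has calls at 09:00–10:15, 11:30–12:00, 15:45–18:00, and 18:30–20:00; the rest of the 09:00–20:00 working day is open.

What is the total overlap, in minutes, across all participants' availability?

Alice free within 09:00–20:00: 09:30–11:15, 12:15–14:00, 15:00–15:45, 16:15–16:30, 19:00–19:30.
Zara free within 09:00–20:00: 10:15–11:30, 12:00–15:45, 18:00–18:30.
Dana ∩ Farrukh: 11:00–11:45, 12:45–14:45, 18:30–18:45.
Dana ∩ Farrukh ∩ Alice: 11:00–11:15, 12:45–14:00.
Dana ∩ Farrukh ∩ Alice ∩ Zara: 11:00–11:15, 12:45–14:00.
Total common minutes: 15 + 75 = 90.

90 minutes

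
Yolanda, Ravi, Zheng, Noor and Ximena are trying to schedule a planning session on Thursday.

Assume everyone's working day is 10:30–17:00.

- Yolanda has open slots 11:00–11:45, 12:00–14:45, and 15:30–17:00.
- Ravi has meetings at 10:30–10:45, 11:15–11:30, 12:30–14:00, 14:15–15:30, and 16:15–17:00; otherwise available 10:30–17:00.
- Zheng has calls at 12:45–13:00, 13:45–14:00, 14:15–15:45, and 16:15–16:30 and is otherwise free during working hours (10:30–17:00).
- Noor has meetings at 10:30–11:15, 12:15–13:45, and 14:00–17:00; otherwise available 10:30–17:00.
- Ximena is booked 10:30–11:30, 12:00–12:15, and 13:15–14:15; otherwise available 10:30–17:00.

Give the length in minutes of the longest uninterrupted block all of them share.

15 minutes

Ravi free within 10:30–17:00: 10:45–11:15, 11:30–12:30, 14:00–14:15, 15:30–16:15.
Zheng free within 10:30–17:00: 10:30–12:45, 13:00–13:45, 14:00–14:15, 15:45–16:15, 16:30–17:00.
Noor free within 10:30–17:00: 11:15–12:15, 13:45–14:00.
Ximena free within 10:30–17:00: 11:30–12:00, 12:15–13:15, 14:15–17:00.
Yolanda ∩ Ravi: 11:00–11:15, 11:30–11:45, 12:00–12:30, 14:00–14:15, 15:30–16:15.
Yolanda ∩ Ravi ∩ Zheng: 11:00–11:15, 11:30–11:45, 12:00–12:30, 14:00–14:15, 15:45–16:15.
Yolanda ∩ Ravi ∩ Zheng ∩ Noor: 11:30–11:45, 12:00–12:15.
Yolanda ∩ Ravi ∩ Zheng ∩ Noor ∩ Ximena: 11:30–11:45.
Single common window of 15 minutes.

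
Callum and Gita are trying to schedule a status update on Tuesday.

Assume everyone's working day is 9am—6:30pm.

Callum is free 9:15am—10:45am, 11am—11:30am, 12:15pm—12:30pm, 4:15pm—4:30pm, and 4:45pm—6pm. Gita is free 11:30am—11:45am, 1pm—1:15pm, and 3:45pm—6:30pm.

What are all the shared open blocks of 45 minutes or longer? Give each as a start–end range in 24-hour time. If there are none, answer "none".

Callum ∩ Gita: 16:15–16:30, 16:45–18:00.
Windows ≥ 45 min: 16:45–18:00.

16:45–18:00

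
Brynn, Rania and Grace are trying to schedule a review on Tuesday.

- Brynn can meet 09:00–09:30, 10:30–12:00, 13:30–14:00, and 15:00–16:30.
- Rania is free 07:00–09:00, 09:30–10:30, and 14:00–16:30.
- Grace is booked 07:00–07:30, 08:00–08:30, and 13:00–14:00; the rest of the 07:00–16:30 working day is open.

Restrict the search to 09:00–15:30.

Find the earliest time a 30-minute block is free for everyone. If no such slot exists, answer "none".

15:00

Grace free within 07:00–16:30: 07:30–08:00, 08:30–13:00, 14:00–16:30.
Brynn ∩ Rania: 15:00–16:30.
Brynn ∩ Rania ∩ Grace: 15:00–16:30.
Restricted to 09:00–15:30: 15:00–15:30.
Windows ≥ 30 min: 15:00–15:30.
Earliest such window starts at 15:00.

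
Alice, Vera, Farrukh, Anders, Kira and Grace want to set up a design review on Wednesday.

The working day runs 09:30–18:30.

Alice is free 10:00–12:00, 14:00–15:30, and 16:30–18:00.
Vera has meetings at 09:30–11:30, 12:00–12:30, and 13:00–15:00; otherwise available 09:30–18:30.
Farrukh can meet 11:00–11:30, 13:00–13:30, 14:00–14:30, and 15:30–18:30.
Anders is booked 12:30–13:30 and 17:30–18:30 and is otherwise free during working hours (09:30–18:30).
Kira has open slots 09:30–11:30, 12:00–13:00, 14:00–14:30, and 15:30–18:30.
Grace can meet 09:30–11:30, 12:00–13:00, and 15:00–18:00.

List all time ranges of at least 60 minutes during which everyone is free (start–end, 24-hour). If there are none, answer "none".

Vera free within 09:30–18:30: 11:30–12:00, 12:30–13:00, 15:00–18:30.
Anders free within 09:30–18:30: 09:30–12:30, 13:30–17:30.
Alice ∩ Vera: 11:30–12:00, 15:00–15:30, 16:30–18:00.
Alice ∩ Vera ∩ Farrukh: 16:30–18:00.
Alice ∩ Vera ∩ Farrukh ∩ Anders: 16:30–17:30.
Alice ∩ Vera ∩ Farrukh ∩ Anders ∩ Kira: 16:30–17:30.
Alice ∩ Vera ∩ Farrukh ∩ Anders ∩ Kira ∩ Grace: 16:30–17:30.
Windows ≥ 60 min: 16:30–17:30.

16:30–17:30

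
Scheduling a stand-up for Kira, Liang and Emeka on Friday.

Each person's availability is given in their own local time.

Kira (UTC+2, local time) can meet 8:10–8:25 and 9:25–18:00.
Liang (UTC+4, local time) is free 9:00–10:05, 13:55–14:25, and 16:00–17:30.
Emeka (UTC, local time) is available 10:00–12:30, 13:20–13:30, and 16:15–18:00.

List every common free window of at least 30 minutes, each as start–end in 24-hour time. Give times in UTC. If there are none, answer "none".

Kira → UTC: 06:10–06:25, 07:25–16:00.
Liang → UTC: 05:00–06:05, 09:55–10:25, 12:00–13:30.
Emeka → UTC: 10:00–12:30, 13:20–13:30, 16:15–18:00.
Kira ∩ Liang: 09:55–10:25, 12:00–13:30.
Kira ∩ Liang ∩ Emeka: 10:00–10:25, 12:00–12:30, 13:20–13:30.
Windows ≥ 30 min: 12:00–12:30.

12:00–12:30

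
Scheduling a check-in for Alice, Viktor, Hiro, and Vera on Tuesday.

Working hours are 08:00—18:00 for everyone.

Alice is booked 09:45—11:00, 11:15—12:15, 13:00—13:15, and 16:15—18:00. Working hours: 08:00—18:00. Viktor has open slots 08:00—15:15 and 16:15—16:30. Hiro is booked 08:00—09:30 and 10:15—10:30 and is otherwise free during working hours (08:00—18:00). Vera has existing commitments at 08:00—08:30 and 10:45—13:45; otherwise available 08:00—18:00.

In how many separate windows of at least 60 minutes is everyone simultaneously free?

1

Alice free within 08:00–18:00: 08:00–09:45, 11:00–11:15, 12:15–13:00, 13:15–16:15.
Hiro free within 08:00–18:00: 09:30–10:15, 10:30–18:00.
Vera free within 08:00–18:00: 08:30–10:45, 13:45–18:00.
Alice ∩ Viktor: 08:00–09:45, 11:00–11:15, 12:15–13:00, 13:15–15:15.
Alice ∩ Viktor ∩ Hiro: 09:30–09:45, 11:00–11:15, 12:15–13:00, 13:15–15:15.
Alice ∩ Viktor ∩ Hiro ∩ Vera: 09:30–09:45, 13:45–15:15.
Windows ≥ 60 min: 13:45–15:15.
That's 1 window.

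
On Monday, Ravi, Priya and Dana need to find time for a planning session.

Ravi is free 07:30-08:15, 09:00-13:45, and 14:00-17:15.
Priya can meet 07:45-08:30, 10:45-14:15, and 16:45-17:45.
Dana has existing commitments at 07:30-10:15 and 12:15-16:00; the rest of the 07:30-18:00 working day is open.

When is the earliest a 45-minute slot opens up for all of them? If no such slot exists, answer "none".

Dana free within 07:30–18:00: 10:15–12:15, 16:00–18:00.
Ravi ∩ Priya: 07:45–08:15, 10:45–13:45, 14:00–14:15, 16:45–17:15.
Ravi ∩ Priya ∩ Dana: 10:45–12:15, 16:45–17:15.
Windows ≥ 45 min: 10:45–12:15.
Earliest such window starts at 10:45.

10:45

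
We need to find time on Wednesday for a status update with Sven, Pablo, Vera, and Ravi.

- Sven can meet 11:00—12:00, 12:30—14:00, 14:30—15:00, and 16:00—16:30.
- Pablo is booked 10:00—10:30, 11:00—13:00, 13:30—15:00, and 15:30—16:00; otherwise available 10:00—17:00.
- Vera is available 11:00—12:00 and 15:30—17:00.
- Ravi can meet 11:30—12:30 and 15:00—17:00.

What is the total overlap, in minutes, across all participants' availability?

30 minutes

Pablo free within 10:00–17:00: 10:30–11:00, 13:00–13:30, 15:00–15:30, 16:00–17:00.
Sven ∩ Pablo: 13:00–13:30, 16:00–16:30.
Sven ∩ Pablo ∩ Vera: 16:00–16:30.
Sven ∩ Pablo ∩ Vera ∩ Ravi: 16:00–16:30.
Total common minutes: 30.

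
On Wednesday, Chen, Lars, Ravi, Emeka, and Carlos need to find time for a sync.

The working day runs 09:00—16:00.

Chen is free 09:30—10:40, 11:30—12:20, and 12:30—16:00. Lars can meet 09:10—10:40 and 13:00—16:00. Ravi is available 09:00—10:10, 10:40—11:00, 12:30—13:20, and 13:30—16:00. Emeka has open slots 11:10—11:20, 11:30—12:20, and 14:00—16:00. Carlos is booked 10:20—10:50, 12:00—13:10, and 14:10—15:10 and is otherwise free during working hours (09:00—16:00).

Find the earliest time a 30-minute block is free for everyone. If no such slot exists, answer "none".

15:10

Carlos free within 09:00–16:00: 09:00–10:20, 10:50–12:00, 13:10–14:10, 15:10–16:00.
Chen ∩ Lars: 09:30–10:40, 13:00–16:00.
Chen ∩ Lars ∩ Ravi: 09:30–10:10, 13:00–13:20, 13:30–16:00.
Chen ∩ Lars ∩ Ravi ∩ Emeka: 14:00–16:00.
Chen ∩ Lars ∩ Ravi ∩ Emeka ∩ Carlos: 14:00–14:10, 15:10–16:00.
Windows ≥ 30 min: 15:10–16:00.
Earliest such window starts at 15:10.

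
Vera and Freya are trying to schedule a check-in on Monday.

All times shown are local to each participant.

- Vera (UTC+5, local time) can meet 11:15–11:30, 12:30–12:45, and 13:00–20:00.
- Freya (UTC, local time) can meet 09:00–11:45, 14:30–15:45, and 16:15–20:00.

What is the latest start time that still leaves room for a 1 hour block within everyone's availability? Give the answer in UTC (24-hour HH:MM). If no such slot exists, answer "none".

Vera → UTC: 06:15–06:30, 07:30–07:45, 08:00–15:00.
Freya → UTC: 09:00–11:45, 14:30–15:45, 16:15–20:00.
Vera ∩ Freya: 09:00–11:45, 14:30–15:00.
Windows ≥ 60 min: 09:00–11:45.
Latest start in the last window 09:00–11:45 is 11:45 − 60 min = 10:45.

10:45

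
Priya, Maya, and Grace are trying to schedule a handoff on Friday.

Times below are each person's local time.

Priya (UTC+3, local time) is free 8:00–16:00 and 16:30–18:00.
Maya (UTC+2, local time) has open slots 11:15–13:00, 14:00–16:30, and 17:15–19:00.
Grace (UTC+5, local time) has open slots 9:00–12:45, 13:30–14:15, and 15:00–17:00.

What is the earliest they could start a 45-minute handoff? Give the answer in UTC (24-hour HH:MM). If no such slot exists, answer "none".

Priya → UTC: 05:00–13:00, 13:30–15:00.
Maya → UTC: 09:15–11:00, 12:00–14:30, 15:15–17:00.
Grace → UTC: 04:00–07:45, 08:30–09:15, 10:00–12:00.
Priya ∩ Maya: 09:15–11:00, 12:00–13:00, 13:30–14:30.
Priya ∩ Maya ∩ Grace: 10:00–11:00.
Windows ≥ 45 min: 10:00–11:00.
Earliest such window starts at 10:00.

10:00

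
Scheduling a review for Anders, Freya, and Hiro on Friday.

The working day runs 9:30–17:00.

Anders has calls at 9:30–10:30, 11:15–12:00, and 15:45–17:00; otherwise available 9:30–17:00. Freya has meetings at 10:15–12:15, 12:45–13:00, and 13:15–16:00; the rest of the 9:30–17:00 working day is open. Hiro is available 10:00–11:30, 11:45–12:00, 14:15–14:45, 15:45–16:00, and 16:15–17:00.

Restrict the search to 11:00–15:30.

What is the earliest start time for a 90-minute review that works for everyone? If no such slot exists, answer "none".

none

Anders free within 09:30–17:00: 10:30–11:15, 12:00–15:45.
Freya free within 09:30–17:00: 09:30–10:15, 12:15–12:45, 13:00–13:15, 16:00–17:00.
Anders ∩ Freya: 12:15–12:45, 13:00–13:15.
Anders ∩ Freya ∩ Hiro: (none).
Restricted to 11:00–15:30: (none).
Windows ≥ 90 min: (none).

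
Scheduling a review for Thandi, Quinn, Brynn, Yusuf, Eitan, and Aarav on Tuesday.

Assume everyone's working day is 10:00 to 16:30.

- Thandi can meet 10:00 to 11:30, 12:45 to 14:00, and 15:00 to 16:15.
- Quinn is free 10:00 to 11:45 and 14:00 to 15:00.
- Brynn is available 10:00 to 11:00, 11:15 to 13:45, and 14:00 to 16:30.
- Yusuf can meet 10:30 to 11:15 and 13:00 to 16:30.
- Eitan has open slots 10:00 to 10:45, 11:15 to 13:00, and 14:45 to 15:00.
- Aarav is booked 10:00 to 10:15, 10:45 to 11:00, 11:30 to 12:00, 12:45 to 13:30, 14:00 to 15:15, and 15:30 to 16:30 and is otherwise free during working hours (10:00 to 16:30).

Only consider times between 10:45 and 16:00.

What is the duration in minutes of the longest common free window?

0 minutes

Aarav free within 10:00–16:30: 10:15–10:45, 11:00–11:30, 12:00–12:45, 13:30–14:00, 15:15–15:30.
Thandi ∩ Quinn: 10:00–11:30.
Thandi ∩ Quinn ∩ Brynn: 10:00–11:00, 11:15–11:30.
Thandi ∩ Quinn ∩ Brynn ∩ Yusuf: 10:30–11:00.
Thandi ∩ Quinn ∩ Brynn ∩ Yusuf ∩ Eitan: 10:30–10:45.
Thandi ∩ Quinn ∩ Brynn ∩ Yusuf ∩ Eitan ∩ Aarav: 10:30–10:45.
Restricted to 10:45–16:00: (none).
No common window.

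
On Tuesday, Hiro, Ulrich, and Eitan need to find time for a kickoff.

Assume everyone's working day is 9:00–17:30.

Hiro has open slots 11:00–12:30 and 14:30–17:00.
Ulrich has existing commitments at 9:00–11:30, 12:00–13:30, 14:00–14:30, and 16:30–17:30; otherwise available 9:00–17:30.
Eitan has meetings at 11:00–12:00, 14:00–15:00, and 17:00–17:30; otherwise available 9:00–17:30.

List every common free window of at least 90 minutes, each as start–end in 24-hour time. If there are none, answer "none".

15:00–16:30

Ulrich free within 09:00–17:30: 11:30–12:00, 13:30–14:00, 14:30–16:30.
Eitan free within 09:00–17:30: 09:00–11:00, 12:00–14:00, 15:00–17:00.
Hiro ∩ Ulrich: 11:30–12:00, 14:30–16:30.
Hiro ∩ Ulrich ∩ Eitan: 15:00–16:30.
Windows ≥ 90 min: 15:00–16:30.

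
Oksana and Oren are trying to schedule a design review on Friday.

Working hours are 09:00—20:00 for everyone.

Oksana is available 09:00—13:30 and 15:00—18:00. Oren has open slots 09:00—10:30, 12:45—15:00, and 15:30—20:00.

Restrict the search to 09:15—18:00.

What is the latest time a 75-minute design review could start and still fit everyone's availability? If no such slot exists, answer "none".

Oksana ∩ Oren: 09:00–10:30, 12:45–13:30, 15:30–18:00.
Restricted to 09:15–18:00: 09:15–10:30, 12:45–13:30, 15:30–18:00.
Windows ≥ 75 min: 09:15–10:30, 15:30–18:00.
Latest start in the last window 15:30–18:00 is 18:00 − 75 min = 16:45.

16:45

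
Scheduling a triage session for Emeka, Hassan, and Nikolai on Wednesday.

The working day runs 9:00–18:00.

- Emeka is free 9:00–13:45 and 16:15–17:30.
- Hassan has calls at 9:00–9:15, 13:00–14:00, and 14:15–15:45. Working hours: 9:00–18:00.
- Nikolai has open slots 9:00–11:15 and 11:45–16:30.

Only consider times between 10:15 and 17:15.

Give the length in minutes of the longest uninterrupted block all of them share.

Hassan free within 09:00–18:00: 09:15–13:00, 14:00–14:15, 15:45–18:00.
Emeka ∩ Hassan: 09:15–13:00, 16:15–17:30.
Emeka ∩ Hassan ∩ Nikolai: 09:15–11:15, 11:45–13:00, 16:15–16:30.
Restricted to 10:15–17:15: 10:15–11:15, 11:45–13:00, 16:15–16:30.
Common window lengths: 60, 75, 15 min; longest is 75.

75 minutes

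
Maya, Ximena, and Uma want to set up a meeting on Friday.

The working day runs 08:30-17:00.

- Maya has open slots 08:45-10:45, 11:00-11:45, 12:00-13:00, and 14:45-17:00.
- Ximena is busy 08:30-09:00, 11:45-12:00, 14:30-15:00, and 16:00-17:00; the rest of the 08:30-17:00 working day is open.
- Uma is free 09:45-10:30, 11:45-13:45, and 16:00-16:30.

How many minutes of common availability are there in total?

105 minutes

Ximena free within 08:30–17:00: 09:00–11:45, 12:00–14:30, 15:00–16:00.
Maya ∩ Ximena: 09:00–10:45, 11:00–11:45, 12:00–13:00, 15:00–16:00.
Maya ∩ Ximena ∩ Uma: 09:45–10:30, 12:00–13:00.
Total common minutes: 45 + 60 = 105.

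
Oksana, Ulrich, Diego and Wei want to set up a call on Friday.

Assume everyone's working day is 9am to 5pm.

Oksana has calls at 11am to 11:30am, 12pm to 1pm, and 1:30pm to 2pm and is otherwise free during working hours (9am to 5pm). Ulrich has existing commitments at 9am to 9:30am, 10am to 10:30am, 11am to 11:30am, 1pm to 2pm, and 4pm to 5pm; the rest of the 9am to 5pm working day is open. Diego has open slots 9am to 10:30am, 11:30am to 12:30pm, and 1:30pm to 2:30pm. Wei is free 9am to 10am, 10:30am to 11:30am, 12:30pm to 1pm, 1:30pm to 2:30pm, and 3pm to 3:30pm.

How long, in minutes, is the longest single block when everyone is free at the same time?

Oksana free within 09:00–17:00: 09:00–11:00, 11:30–12:00, 13:00–13:30, 14:00–17:00.
Ulrich free within 09:00–17:00: 09:30–10:00, 10:30–11:00, 11:30–13:00, 14:00–16:00.
Oksana ∩ Ulrich: 09:30–10:00, 10:30–11:00, 11:30–12:00, 14:00–16:00.
Oksana ∩ Ulrich ∩ Diego: 09:30–10:00, 11:30–12:00, 14:00–14:30.
Oksana ∩ Ulrich ∩ Diego ∩ Wei: 09:30–10:00, 14:00–14:30.
Common window lengths: 30, 30 min; longest is 30.

30 minutes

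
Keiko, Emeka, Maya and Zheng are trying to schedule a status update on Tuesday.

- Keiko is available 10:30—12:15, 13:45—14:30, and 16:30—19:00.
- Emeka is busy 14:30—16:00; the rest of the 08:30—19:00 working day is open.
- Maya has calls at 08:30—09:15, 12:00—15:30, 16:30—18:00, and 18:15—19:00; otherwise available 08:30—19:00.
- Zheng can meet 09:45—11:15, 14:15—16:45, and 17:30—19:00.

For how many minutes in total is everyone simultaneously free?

Emeka free within 08:30–19:00: 08:30–14:30, 16:00–19:00.
Maya free within 08:30–19:00: 09:15–12:00, 15:30–16:30, 18:00–18:15.
Keiko ∩ Emeka: 10:30–12:15, 13:45–14:30, 16:30–19:00.
Keiko ∩ Emeka ∩ Maya: 10:30–12:00, 18:00–18:15.
Keiko ∩ Emeka ∩ Maya ∩ Zheng: 10:30–11:15, 18:00–18:15.
Total common minutes: 45 + 15 = 60.

60 minutes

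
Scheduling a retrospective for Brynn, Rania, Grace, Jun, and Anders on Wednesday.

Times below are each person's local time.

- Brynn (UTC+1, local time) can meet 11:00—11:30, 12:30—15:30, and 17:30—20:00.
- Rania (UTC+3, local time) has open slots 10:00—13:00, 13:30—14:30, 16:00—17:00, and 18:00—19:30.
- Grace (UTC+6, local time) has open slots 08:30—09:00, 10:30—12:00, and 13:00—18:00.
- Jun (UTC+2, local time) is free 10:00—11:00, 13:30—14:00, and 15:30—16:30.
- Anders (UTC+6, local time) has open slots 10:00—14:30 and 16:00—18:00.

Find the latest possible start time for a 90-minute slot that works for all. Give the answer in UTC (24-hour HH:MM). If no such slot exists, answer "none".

none

Brynn → UTC: 10:00–10:30, 11:30–14:30, 16:30–19:00.
Rania → UTC: 07:00–10:00, 10:30–11:30, 13:00–14:00, 15:00–16:30.
Grace → UTC: 02:30–03:00, 04:30–06:00, 07:00–12:00.
Jun → UTC: 08:00–09:00, 11:30–12:00, 13:30–14:30.
Anders → UTC: 04:00–08:30, 10:00–12:00.
Brynn ∩ Rania: 13:00–14:00.
Brynn ∩ Rania ∩ Grace: (none).
Brynn ∩ Rania ∩ Grace ∩ Jun: (none).
Brynn ∩ Rania ∩ Grace ∩ Jun ∩ Anders: (none).
Windows ≥ 90 min: (none).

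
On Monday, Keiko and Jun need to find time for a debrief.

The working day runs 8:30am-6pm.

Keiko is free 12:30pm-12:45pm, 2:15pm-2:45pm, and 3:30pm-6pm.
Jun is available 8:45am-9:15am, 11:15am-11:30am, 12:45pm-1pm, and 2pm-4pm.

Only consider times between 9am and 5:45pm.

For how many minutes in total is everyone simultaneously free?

60 minutes

Keiko ∩ Jun: 14:15–14:45, 15:30–16:00.
Restricted to 09:00–17:45: 14:15–14:45, 15:30–16:00.
Total common minutes: 30 + 30 = 60.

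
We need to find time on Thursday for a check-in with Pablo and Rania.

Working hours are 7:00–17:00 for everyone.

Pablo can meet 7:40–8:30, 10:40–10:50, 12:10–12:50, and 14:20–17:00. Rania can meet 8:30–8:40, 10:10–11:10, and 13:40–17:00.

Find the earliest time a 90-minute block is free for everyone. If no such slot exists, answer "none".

Pablo ∩ Rania: 10:40–10:50, 14:20–17:00.
Windows ≥ 90 min: 14:20–17:00.
Earliest such window starts at 14:20.

14:20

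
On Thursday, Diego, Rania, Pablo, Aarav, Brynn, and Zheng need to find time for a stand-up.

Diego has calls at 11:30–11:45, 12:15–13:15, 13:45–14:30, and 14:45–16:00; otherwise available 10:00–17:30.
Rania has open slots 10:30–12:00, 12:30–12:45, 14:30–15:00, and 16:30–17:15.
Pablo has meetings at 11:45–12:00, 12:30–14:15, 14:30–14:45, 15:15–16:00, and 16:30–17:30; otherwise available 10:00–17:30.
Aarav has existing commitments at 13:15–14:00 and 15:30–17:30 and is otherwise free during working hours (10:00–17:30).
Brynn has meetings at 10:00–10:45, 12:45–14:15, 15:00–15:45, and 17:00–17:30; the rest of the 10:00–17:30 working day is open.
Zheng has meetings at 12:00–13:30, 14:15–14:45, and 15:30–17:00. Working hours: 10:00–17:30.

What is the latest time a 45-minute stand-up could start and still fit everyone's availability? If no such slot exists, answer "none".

10:45

Diego free within 10:00–17:30: 10:00–11:30, 11:45–12:15, 13:15–13:45, 14:30–14:45, 16:00–17:30.
Pablo free within 10:00–17:30: 10:00–11:45, 12:00–12:30, 14:15–14:30, 14:45–15:15, 16:00–16:30.
Aarav free within 10:00–17:30: 10:00–13:15, 14:00–15:30.
Brynn free within 10:00–17:30: 10:45–12:45, 14:15–15:00, 15:45–17:00.
Zheng free within 10:00–17:30: 10:00–12:00, 13:30–14:15, 14:45–15:30, 17:00–17:30.
Diego ∩ Rania: 10:30–11:30, 11:45–12:00, 14:30–14:45, 16:30–17:15.
Diego ∩ Rania ∩ Pablo: 10:30–11:30.
Diego ∩ Rania ∩ Pablo ∩ Aarav: 10:30–11:30.
Diego ∩ Rania ∩ Pablo ∩ Aarav ∩ Brynn: 10:45–11:30.
Diego ∩ Rania ∩ Pablo ∩ Aarav ∩ Brynn ∩ Zheng: 10:45–11:30.
Windows ≥ 45 min: 10:45–11:30.
Latest start in the last window 10:45–11:30 is 11:30 − 45 min = 10:45.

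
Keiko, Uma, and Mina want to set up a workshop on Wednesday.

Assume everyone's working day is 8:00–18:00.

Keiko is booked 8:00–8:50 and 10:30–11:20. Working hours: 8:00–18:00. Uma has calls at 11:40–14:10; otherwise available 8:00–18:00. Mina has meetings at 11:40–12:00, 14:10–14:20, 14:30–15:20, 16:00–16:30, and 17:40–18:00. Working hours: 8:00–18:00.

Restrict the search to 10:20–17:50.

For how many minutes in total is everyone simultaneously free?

Keiko free within 08:00–18:00: 08:50–10:30, 11:20–18:00.
Uma free within 08:00–18:00: 08:00–11:40, 14:10–18:00.
Mina free within 08:00–18:00: 08:00–11:40, 12:00–14:10, 14:20–14:30, 15:20–16:00, 16:30–17:40.
Keiko ∩ Uma: 08:50–10:30, 11:20–11:40, 14:10–18:00.
Keiko ∩ Uma ∩ Mina: 08:50–10:30, 11:20–11:40, 14:20–14:30, 15:20–16:00, 16:30–17:40.
Restricted to 10:20–17:50: 10:20–10:30, 11:20–11:40, 14:20–14:30, 15:20–16:00, 16:30–17:40.
Total common minutes: 10 + 20 + 10 + 40 + 70 = 150.

150 minutes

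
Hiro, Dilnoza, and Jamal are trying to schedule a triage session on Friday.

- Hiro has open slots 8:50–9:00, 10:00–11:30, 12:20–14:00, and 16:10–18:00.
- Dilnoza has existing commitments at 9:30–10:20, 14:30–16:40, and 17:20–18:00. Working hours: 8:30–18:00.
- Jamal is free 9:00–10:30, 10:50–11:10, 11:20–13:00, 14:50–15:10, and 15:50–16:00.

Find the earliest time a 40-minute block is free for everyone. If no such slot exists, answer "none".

Dilnoza free within 08:30–18:00: 08:30–09:30, 10:20–14:30, 16:40–17:20.
Hiro ∩ Dilnoza: 08:50–09:00, 10:20–11:30, 12:20–14:00, 16:40–17:20.
Hiro ∩ Dilnoza ∩ Jamal: 10:20–10:30, 10:50–11:10, 11:20–11:30, 12:20–13:00.
Windows ≥ 40 min: 12:20–13:00.
Earliest such window starts at 12:20.

12:20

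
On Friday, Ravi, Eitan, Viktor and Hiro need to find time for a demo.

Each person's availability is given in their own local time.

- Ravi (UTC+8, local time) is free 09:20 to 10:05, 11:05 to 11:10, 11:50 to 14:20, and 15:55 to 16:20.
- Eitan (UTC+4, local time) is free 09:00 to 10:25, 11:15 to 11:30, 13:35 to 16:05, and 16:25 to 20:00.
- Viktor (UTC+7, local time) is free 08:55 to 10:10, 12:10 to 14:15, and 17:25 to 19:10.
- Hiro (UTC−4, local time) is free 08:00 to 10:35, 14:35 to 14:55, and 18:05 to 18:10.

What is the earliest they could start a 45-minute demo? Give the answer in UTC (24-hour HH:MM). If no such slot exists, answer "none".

none

Ravi → UTC: 01:20–02:05, 03:05–03:10, 03:50–06:20, 07:55–08:20.
Eitan → UTC: 05:00–06:25, 07:15–07:30, 09:35–12:05, 12:25–16:00.
Viktor → UTC: 01:55–03:10, 05:10–07:15, 10:25–12:10.
Hiro → UTC: 12:00–14:35, 18:35–18:55, 22:05–22:10.
Ravi ∩ Eitan: 05:00–06:20.
Ravi ∩ Eitan ∩ Viktor: 05:10–06:20.
Ravi ∩ Eitan ∩ Viktor ∩ Hiro: (none).
Windows ≥ 45 min: (none).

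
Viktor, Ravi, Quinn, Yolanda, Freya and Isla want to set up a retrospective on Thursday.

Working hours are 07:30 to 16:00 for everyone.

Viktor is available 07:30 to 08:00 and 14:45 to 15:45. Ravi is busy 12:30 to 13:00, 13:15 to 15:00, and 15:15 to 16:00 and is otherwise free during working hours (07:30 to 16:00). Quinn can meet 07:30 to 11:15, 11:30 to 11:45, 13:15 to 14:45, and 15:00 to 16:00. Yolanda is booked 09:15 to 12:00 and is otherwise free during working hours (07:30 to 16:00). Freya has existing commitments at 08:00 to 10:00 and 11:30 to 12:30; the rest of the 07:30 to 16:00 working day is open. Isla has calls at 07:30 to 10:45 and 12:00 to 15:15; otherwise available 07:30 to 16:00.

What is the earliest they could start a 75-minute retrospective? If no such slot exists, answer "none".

Ravi free within 07:30–16:00: 07:30–12:30, 13:00–13:15, 15:00–15:15.
Yolanda free within 07:30–16:00: 07:30–09:15, 12:00–16:00.
Freya free within 07:30–16:00: 07:30–08:00, 10:00–11:30, 12:30–16:00.
Isla free within 07:30–16:00: 10:45–12:00, 15:15–16:00.
Viktor ∩ Ravi: 07:30–08:00, 15:00–15:15.
Viktor ∩ Ravi ∩ Quinn: 07:30–08:00, 15:00–15:15.
Viktor ∩ Ravi ∩ Quinn ∩ Yolanda: 07:30–08:00, 15:00–15:15.
Viktor ∩ Ravi ∩ Quinn ∩ Yolanda ∩ Freya: 07:30–08:00, 15:00–15:15.
Viktor ∩ Ravi ∩ Quinn ∩ Yolanda ∩ Freya ∩ Isla: (none).
Windows ≥ 75 min: (none).

none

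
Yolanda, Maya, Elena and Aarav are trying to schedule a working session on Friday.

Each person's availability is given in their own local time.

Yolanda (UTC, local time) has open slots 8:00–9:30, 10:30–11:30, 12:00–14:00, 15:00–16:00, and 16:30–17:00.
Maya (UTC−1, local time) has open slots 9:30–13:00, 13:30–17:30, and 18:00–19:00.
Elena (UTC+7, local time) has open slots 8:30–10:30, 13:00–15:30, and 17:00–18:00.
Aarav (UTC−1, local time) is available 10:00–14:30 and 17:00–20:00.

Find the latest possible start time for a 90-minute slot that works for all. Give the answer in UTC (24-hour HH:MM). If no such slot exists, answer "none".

none

Yolanda → UTC: 08:00–09:30, 10:30–11:30, 12:00–14:00, 15:00–16:00, 16:30–17:00.
Maya → UTC: 10:30–14:00, 14:30–18:30, 19:00–20:00.
Elena → UTC: 01:30–03:30, 06:00–08:30, 10:00–11:00.
Aarav → UTC: 11:00–15:30, 18:00–21:00.
Yolanda ∩ Maya: 10:30–11:30, 12:00–14:00, 15:00–16:00, 16:30–17:00.
Yolanda ∩ Maya ∩ Elena: 10:30–11:00.
Yolanda ∩ Maya ∩ Elena ∩ Aarav: (none).
Windows ≥ 90 min: (none).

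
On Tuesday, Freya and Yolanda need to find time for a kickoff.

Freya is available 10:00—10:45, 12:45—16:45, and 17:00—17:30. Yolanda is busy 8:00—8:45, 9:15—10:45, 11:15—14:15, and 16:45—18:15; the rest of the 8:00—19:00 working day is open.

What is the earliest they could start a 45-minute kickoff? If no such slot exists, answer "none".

Yolanda free within 08:00–19:00: 08:45–09:15, 10:45–11:15, 14:15–16:45, 18:15–19:00.
Freya ∩ Yolanda: 14:15–16:45.
Windows ≥ 45 min: 14:15–16:45.
Earliest such window starts at 14:15.

14:15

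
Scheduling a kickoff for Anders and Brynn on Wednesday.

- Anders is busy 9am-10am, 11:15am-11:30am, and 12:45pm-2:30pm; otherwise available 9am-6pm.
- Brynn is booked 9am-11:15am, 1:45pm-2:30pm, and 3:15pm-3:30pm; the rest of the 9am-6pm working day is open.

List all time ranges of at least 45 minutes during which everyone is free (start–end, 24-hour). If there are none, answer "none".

Anders free within 09:00–18:00: 10:00–11:15, 11:30–12:45, 14:30–18:00.
Brynn free within 09:00–18:00: 11:15–13:45, 14:30–15:15, 15:30–18:00.
Anders ∩ Brynn: 11:30–12:45, 14:30–15:15, 15:30–18:00.
Windows ≥ 45 min: 11:30–12:45, 14:30–15:15, 15:30–18:00.

11:30–12:45, 14:30–15:15, 15:30–18:00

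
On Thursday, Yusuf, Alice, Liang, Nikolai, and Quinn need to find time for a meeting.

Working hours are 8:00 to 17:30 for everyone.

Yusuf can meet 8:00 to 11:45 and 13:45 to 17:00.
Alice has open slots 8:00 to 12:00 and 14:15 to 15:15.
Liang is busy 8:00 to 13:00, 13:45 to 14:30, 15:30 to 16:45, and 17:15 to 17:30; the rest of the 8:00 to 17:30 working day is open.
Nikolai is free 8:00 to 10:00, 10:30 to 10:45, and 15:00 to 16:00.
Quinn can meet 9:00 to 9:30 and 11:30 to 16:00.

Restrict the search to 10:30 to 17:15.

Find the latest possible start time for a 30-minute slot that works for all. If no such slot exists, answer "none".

none

Liang free within 08:00–17:30: 13:00–13:45, 14:30–15:30, 16:45–17:15.
Yusuf ∩ Alice: 08:00–11:45, 14:15–15:15.
Yusuf ∩ Alice ∩ Liang: 14:30–15:15.
Yusuf ∩ Alice ∩ Liang ∩ Nikolai: 15:00–15:15.
Yusuf ∩ Alice ∩ Liang ∩ Nikolai ∩ Quinn: 15:00–15:15.
Restricted to 10:30–17:15: 15:00–15:15.
Windows ≥ 30 min: (none).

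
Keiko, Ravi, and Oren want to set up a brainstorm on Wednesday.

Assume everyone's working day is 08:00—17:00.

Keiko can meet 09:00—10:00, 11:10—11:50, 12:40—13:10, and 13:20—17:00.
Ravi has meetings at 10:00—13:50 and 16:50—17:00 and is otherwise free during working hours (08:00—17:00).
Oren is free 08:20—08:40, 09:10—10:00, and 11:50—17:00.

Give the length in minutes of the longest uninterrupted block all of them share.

Ravi free within 08:00–17:00: 08:00–10:00, 13:50–16:50.
Keiko ∩ Ravi: 09:00–10:00, 13:50–16:50.
Keiko ∩ Ravi ∩ Oren: 09:10–10:00, 13:50–16:50.
Common window lengths: 50, 180 min; longest is 180.

180 minutes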